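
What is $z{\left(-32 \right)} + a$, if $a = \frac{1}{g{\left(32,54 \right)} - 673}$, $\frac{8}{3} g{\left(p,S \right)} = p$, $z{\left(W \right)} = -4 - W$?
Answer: $\frac{18507}{661} \approx 27.998$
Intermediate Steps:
$g{\left(p,S \right)} = \frac{3 p}{8}$
$a = - \frac{1}{661}$ ($a = \frac{1}{\frac{3}{8} \cdot 32 - 673} = \frac{1}{12 - 673} = \frac{1}{-661} = - \frac{1}{661} \approx -0.0015129$)
$z{\left(-32 \right)} + a = \left(-4 - -32\right) - \frac{1}{661} = \left(-4 + 32\right) - \frac{1}{661} = 28 - \frac{1}{661} = \frac{18507}{661}$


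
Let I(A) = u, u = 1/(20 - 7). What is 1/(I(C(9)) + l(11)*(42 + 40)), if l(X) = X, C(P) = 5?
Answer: 13/11727 ≈ 0.0011086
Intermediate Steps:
u = 1/13 ≈ 0.076923
I(A) = 1/13
1/(I(C(9)) + l(11)*(42 + 40)) = 1/(1/13 + 11*(42 + 40)) = 1/(1/13 + 11*82) = 1/(1/13 + 902) = 1/(11727/13) = 13/11727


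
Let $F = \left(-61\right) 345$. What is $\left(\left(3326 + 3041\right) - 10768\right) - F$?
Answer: $16644$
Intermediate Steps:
$F = -21045$
$\left(\left(3326 + 3041\right) - 10768\right) - F = \left(\left(3326 + 3041\right) - 10768\right) - -21045 = \left(6367 - 10768\right) + 21045 = -4401 + 21045 = 16644$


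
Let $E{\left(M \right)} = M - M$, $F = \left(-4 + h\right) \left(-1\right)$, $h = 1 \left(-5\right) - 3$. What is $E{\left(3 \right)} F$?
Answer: $0$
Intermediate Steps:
$h = -8$ ($h = -5 - 3 = -8$)
$F = 12$ ($F = \left(-4 - 8\right) \left(-1\right) = \left(-12\right) \left(-1\right) = 12$)
$E{\left(M \right)} = 0$
$E{\left(3 \right)} F = 0 \cdot 12 = 0$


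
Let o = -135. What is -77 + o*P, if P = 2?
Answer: -347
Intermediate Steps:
-77 + o*P = -77 - 135*2 = -77 - 270 = -347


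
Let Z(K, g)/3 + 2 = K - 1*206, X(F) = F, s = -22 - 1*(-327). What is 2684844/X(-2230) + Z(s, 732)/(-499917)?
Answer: -223699967813/185802485 ≈ -1204.0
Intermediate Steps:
s = 305 (s = -22 + 327 = 305)
Z(K, g) = -624 + 3*K (Z(K, g) = -6 + 3*(K - 1*206) = -6 + 3*(K - 206) = -6 + 3*(-206 + K) = -6 + (-618 + 3*K) = -624 + 3*K)
2684844/X(-2230) + Z(s, 732)/(-499917) = 2684844/(-2230) + (-624 + 3*305)/(-499917) = 2684844*(-1/2230) + (-624 + 915)*(-1/499917) = -1342422/1115 + 291*(-1/499917) = -1342422/1115 - 97/166639 = -223699967813/185802485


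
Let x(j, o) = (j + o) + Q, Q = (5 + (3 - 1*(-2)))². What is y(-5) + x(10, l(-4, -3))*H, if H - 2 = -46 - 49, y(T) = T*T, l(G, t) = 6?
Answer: -10763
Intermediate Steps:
y(T) = T²
H = -93 (H = 2 + (-46 - 49) = 2 - 95 = -93)
Q = 100 (Q = (5 + (3 + 2))² = (5 + 5)² = 10² = 100)
x(j, o) = 100 + j + o (x(j, o) = (j + o) + 100 = 100 + j + o)
y(-5) + x(10, l(-4, -3))*H = (-5)² + (100 + 10 + 6)*(-93) = 25 + 116*(-93) = 25 - 10788 = -10763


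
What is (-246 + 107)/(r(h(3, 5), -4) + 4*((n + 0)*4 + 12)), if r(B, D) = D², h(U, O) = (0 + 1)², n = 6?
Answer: -139/160 ≈ -0.86875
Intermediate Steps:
h(U, O) = 1 (h(U, O) = 1² = 1)
(-246 + 107)/(r(h(3, 5), -4) + 4*((n + 0)*4 + 12)) = (-246 + 107)/((-4)² + 4*((6 + 0)*4 + 12)) = -139/(16 + 4*(6*4 + 12)) = -139/(16 + 4*(24 + 12)) = -139/(16 + 4*36) = -139/(16 + 144) = -139/160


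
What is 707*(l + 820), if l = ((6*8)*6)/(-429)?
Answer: 82834948/143 ≈ 5.7927e+5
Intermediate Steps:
l = -96/143 (l = (48*6)*(-1/429) = 288*(-1/429) = -96/143 ≈ -0.67133)
707*(l + 820) = 707*(-96/143 + 820) = 707*(117164/143) = 82834948/143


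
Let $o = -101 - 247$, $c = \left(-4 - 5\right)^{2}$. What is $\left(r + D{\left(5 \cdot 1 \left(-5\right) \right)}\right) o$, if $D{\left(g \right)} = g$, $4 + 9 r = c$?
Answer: $\frac{17168}{3} \approx 5722.7$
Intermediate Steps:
$c = 81$ ($c = \left(-9\right)^{2} = 81$)
$r = \frac{77}{9}$ ($r = - \frac{4}{9} + \frac{1}{9} \cdot 81 = - \frac{4}{9} + 9 = \frac{77}{9} \approx 8.5556$)
$o = -348$
$\left(r + D{\left(5 \cdot 1 \left(-5\right) \right)}\right) o = \left(\frac{77}{9} + 5 \cdot 1 \left(-5\right)\right) \left(-348\right) = \left(\frac{77}{9} + 5 \left(-5\right)\right) \left(-348\right) = \left(\frac{77}{9} - 25\right) \left(-348\right) = \left(- \frac{148}{9}\right) \left(-348\right) = \frac{17168}{3}$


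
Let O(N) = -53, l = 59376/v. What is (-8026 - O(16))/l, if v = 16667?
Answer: -132885991/59376 ≈ -2238.0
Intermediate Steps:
l = 59376/16667 ≈ 3.5625
(-8026 - O(16))/l = (-8026 - 1*(-53))/(59376/16667) = (-8026 + 53)*(16667/59376) = -7973*16667/59376 = -132885991/59376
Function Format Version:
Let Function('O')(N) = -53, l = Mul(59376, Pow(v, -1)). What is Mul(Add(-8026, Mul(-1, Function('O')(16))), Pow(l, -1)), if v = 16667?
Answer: Rational(-132885991, 59376) ≈ -2238.0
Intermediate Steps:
l = Rational(59376, 16667) (l = Mul(59376, Pow(16667, -1)) = Mul(59376, Rational(1, 16667)) = Rational(59376, 16667) ≈ 3.5625)
Mul(Add(-8026, Mul(-1, Function('O')(16))), Pow(l, -1)) = Mul(Add(-8026, Mul(-1, -53)), Pow(Rational(59376, 16667), -1)) = Mul(Add(-8026, 53), Rational(16667, 59376)) = Mul(-7973, Rational(16667, 59376)) = Rational(-132885991, 59376)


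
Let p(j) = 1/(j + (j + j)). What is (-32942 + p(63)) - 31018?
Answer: -12088439/189 ≈ -63960.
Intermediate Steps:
p(j) = 1/(3*j) (p(j) = 1/(j + 2*j) = 1/(3*j))
(-32942 + p(63)) - 31018 = (-32942 + (⅓)/63) - 31018 = (-32942 + (⅓)*(1/63)) - 31018 = (-32942 + 1/189) - 31018 = -6226037/189 - 31018 = -12088439/189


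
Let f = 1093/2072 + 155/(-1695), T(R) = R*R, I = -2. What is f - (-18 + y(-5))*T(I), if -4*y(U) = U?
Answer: 47367631/702408 ≈ 67.436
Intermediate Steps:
y(U) = -U/4
T(R) = R²
f = 306295/702408 (f = 1093*(1/2072) + 155*(-1/1695) = 1093/2072 - 31/339 = 306295/702408 ≈ 0.43606)
f - (-18 + y(-5))*T(I) = 306295/702408 - (-18 - ¼*(-5))*(-2)² = 306295/702408 - (-18 + 5/4)*4 = 306295/702408 - (-67)*4/4 = 306295/702408 - 1*(-67) = 306295/702408 + 67 = 47367631/702408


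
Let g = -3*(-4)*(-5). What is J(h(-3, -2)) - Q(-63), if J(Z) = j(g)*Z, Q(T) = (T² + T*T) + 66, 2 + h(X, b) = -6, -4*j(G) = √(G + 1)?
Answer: -8004 + 2*I*√59 ≈ -8004.0 + 15.362*I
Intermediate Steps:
g = -60 (g = 12*(-5) = -60)
j(G) = -√(1 + G)/4 (j(G) = -√(G + 1)/4 = -√(1 + G)/4)
h(X, b) = -8 (h(X, b) = -2 - 6 = -8)
Q(T) = 66 + 2*T² (Q(T) = (T² + T²) + 66 = 2*T² + 66 = 66 + 2*T²)
J(Z) = -I*Z*√59/4 (J(Z) = (-√(1 - 60)/4)*Z = (-I*√59/4)*Z = -I*Z*√59/4)
J(h(-3, -2)) - Q(-63) = -¼*I*(-8)*√59 - (66 + 2*(-63)²) = 2*I*√59 - (66 + 2*3969) = 2*I*√59 - (66 + 7938) = 2*I*√59 - 1*8004 = 2*I*√59 - 8004 = -8004 + 2*I*√59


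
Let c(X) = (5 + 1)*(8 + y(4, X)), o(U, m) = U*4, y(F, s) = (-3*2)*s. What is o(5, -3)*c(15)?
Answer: -9840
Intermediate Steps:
y(F, s) = -6*s
o(U, m) = 4*U
c(X) = 48 - 36*X (c(X) = (5 + 1)*(8 - 6*X) = 6*(8 - 6*X) = 48 - 36*X)
o(5, -3)*c(15) = (4*5)*(48 - 36*15) = 20*(48 - 540) = 20*(-492) = -9840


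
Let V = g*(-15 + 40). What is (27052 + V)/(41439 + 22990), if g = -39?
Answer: 26077/64429 ≈ 0.40474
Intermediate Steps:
V = -975 (V = -39*(-15 + 40) = -39*25 = -975)
(27052 + V)/(41439 + 22990) = (27052 - 975)/(41439 + 22990) = 26077/64429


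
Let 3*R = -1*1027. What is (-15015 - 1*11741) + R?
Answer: -81295/3 ≈ -27098.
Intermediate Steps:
R = -1027/3 (R = (-1*1027)/3 = (⅓)*(-1027) = -1027/3 ≈ -342.33)
(-15015 - 1*11741) + R = (-15015 - 1*11741) - 1027/3 = (-15015 - 11741) - 1027/3 = -26756 - 1027/3 = -81295/3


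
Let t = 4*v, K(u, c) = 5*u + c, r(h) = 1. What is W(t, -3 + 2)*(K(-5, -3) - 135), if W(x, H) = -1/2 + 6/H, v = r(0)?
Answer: 2119/2 ≈ 1059.5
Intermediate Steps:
v = 1
K(u, c) = c + 5*u
t = 4 (t = 4*1 = 4)
W(x, H) = -½ + 6/H (W(x, H) = -1*½ + 6/H = -½ + 6/H)
W(t, -3 + 2)*(K(-5, -3) - 135) = ((12 - (-3 + 2))/(2*(-3 + 2)))*((-3 + 5*(-5)) - 135) = ((½)*(12 - 1*(-1))/(-1))*((-3 - 25) - 135) = ((½)*(-1)*(12 + 1))*(-28 - 135) = ((½)*(-1)*13)*(-163) = -13/2*(-163) = 2119/2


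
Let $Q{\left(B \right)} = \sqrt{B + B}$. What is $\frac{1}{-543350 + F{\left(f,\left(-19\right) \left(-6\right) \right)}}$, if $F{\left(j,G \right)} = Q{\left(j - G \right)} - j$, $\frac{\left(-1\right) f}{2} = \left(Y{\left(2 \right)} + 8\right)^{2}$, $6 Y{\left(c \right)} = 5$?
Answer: $- \frac{175994838}{95599330430077} - \frac{108 i \sqrt{4861}}{95599330430077} \approx -1.841 \cdot 10^{-6} - 7.8765 \cdot 10^{-11} i$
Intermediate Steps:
$Q{\left(B \right)} = \sqrt{2} \sqrt{B}$ ($Q{\left(B \right)} = \sqrt{2 B} = \sqrt{2} \sqrt{B}$)
$Y{\left(c \right)} = \frac{5}{6}$ ($Y{\left(c \right)} = \frac{1}{6} \cdot 5 = \frac{5}{6}$)
$f = - \frac{2809}{18}$ ($f = - 2 \left(\frac{5}{6} + 8\right)^{2} = - 2 \left(\frac{53}{6}\right)^{2} = \left(-2\right) \frac{2809}{36} = - \frac{2809}{18} \approx -156.06$)
$F{\left(j,G \right)} = - j + \sqrt{2} \sqrt{j - G}$ ($F{\left(j,G \right)} = \sqrt{2} \sqrt{j - G} - j = - j + \sqrt{2} \sqrt{j - G}$)
$\frac{1}{-543350 + F{\left(f,\left(-19\right) \left(-6\right) \right)}} = \frac{1}{-543350 + \left(\sqrt{- 2 \left(\left(-19\right) \left(-6\right)\right) + 2 \left(- \frac{2809}{18}\right)} - - \frac{2809}{18}\right)} = \frac{1}{-543350 + \left(\sqrt{\left(-2\right) 114 - \frac{2809}{9}} + \frac{2809}{18}\right)} = \frac{1}{-543350 + \left(\sqrt{-228 - \frac{2809}{9}} + \frac{2809}{18}\right)} = \frac{1}{-543350 + \left(\sqrt{- \frac{4861}{9}} + \frac{2809}{18}\right)} = \frac{1}{-543350 + \left(\frac{i \sqrt{4861}}{3} + \frac{2809}{18}\right)} = \frac{1}{-543350 + \left(\frac{2809}{18} + \frac{i \sqrt{4861}}{3}\right)} = \frac{1}{- \frac{9777491}{18} + \frac{i \sqrt{4861}}{3}}$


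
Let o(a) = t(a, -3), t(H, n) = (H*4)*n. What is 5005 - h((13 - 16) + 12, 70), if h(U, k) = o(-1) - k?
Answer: 5063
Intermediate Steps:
t(H, n) = 4*H*n (t(H, n) = (4*H)*n = 4*H*n)
o(a) = -12*a (o(a) = 4*a*(-3) = -12*a)
h(U, k) = 12 - k (h(U, k) = -12*(-1) - k = 12 - k)
5005 - h((13 - 16) + 12, 70) = 5005 - (12 - 1*70) = 5005 - (12 - 70) = 5005 - 1*(-58) = 5005 + 58 = 5063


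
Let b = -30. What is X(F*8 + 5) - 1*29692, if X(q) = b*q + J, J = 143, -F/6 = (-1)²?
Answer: -28259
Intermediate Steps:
F = -6 (F = -6*(-1)² = -6*1 = -6)
X(q) = 143 - 30*q (X(q) = -30*q + 143 = 143 - 30*q)
X(F*8 + 5) - 1*29692 = (143 - 30*(-6*8 + 5)) - 1*29692 = (143 - 30*(-48 + 5)) - 29692 = (143 - 30*(-43)) - 29692 = (143 + 1290) - 29692 = 1433 - 29692 = -28259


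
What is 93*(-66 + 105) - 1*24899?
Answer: -21272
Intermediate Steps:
93*(-66 + 105) - 1*24899 = 93*39 - 24899 = 3627 - 24899 = -21272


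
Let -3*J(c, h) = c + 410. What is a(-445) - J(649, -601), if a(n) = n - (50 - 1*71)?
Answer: -71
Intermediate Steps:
J(c, h) = -410/3 - c/3 (J(c, h) = -(c + 410)/3 = -(410 + c)/3 = -410/3 - c/3)
a(n) = 21 + n (a(n) = n - (50 - 71) = n - 1*(-21) = n + 21 = 21 + n)
a(-445) - J(649, -601) = (21 - 445) - (-410/3 - 1/3*649) = -424 - (-410/3 - 649/3) = -424 - 1*(-353) = -424 + 353 = -71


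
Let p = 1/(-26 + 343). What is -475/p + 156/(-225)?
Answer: -11293177/75 ≈ -1.5058e+5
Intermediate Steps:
p = 1/317 ≈ 0.0031546
-475/p + 156/(-225) = -475/1/317 + 156/(-225) = -475*317 + 156*(-1/225) = -150575 - 52/75 = -11293177/75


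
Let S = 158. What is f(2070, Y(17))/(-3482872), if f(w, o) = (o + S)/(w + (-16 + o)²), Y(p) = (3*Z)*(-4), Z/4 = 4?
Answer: 17/78946259624 ≈ 2.1534e-10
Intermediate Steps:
Z = 16 (Z = 4*4 = 16)
Y(p) = -192 (Y(p) = (3*16)*(-4) = 48*(-4) = -192)
f(w, o) = (158 + o)/(w + (-16 + o)²) (f(w, o) = (o + 158)/(w + (-16 + o)²) = (158 + o)/(w + (-16 + o)²))
f(2070, Y(17))/(-3482872) = ((158 - 192)/(2070 + (-16 - 192)²))/(-3482872) = (-34/(2070 + (-208)²))*(-1/3482872) = (-34/(2070 + 43264))*(-1/3482872) = (-34/45334)*(-1/3482872) = ((1/45334)*(-34))*(-1/3482872) = -17/22667*(-1/3482872) = 17/78946259624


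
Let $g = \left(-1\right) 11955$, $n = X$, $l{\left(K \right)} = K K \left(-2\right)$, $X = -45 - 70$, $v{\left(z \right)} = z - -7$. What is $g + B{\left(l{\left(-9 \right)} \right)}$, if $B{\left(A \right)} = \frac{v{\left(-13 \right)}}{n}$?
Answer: $- \frac{1374819}{115} \approx -11955.0$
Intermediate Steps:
$v{\left(z \right)} = 7 + z$ ($v{\left(z \right)} = z + 7 = 7 + z$)
$X = -115$ ($X = -45 - 70 = -115$)
$l{\left(K \right)} = - 2 K^{2}$ ($l{\left(K \right)} = K^{2} \left(-2\right) = - 2 K^{2}$)
$n = -115$
$B{\left(A \right)} = \frac{6}{115}$ ($B{\left(A \right)} = \frac{7 - 13}{-115} = \left(-6\right) \left(- \frac{1}{115}\right) = \frac{6}{115}$)
$g = -11955$
$g + B{\left(l{\left(-9 \right)} \right)} = -11955 + \frac{6}{115} = - \frac{1374819}{115}$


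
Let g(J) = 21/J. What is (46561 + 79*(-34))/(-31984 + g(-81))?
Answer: -47385/34543 ≈ -1.3718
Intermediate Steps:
(46561 + 79*(-34))/(-31984 + g(-81)) = (46561 + 79*(-34))/(-31984 + 21/(-81)) = (46561 - 2686)/(-31984 + 21*(-1/81)) = 43875/(-31984 - 7/27) = 43875/(-863575/27) = 43875*(-27/863575) = -47385/34543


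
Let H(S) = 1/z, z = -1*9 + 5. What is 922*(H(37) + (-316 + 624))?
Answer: 567491/2 ≈ 2.8375e+5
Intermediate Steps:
z = -4 (z = -9 + 5 = -4)
H(S) = -1/4 (H(S) = 1/(-4) = -1/4)
922*(H(37) + (-316 + 624)) = 922*(-1/4 + (-316 + 624)) = 922*(-1/4 + 308) = 922*(1231/4) = 567491/2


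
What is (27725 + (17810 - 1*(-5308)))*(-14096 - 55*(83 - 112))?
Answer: -635588343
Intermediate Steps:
(27725 + (17810 - 1*(-5308)))*(-14096 - 55*(83 - 112)) = (27725 + (17810 + 5308))*(-14096 - 55*(-29)) = (27725 + 23118)*(-14096 + 1595) = 50843*(-12501) = -635588343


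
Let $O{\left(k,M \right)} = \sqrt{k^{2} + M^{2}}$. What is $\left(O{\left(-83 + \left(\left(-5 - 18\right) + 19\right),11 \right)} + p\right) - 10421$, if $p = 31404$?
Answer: $20983 + \sqrt{7690} \approx 21071.0$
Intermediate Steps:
$O{\left(k,M \right)} = \sqrt{M^{2} + k^{2}}$
$\left(O{\left(-83 + \left(\left(-5 - 18\right) + 19\right),11 \right)} + p\right) - 10421 = \left(\sqrt{11^{2} + \left(-83 + \left(\left(-5 - 18\right) + 19\right)\right)^{2}} + 31404\right) - 10421 = \left(\sqrt{121 + \left(-83 + \left(-23 + 19\right)\right)^{2}} + 31404\right) - 10421 = \left(\sqrt{121 + \left(-83 - 4\right)^{2}} + 31404\right) - 10421 = \left(\sqrt{121 + \left(-87\right)^{2}} + 31404\right) - 10421 = \left(\sqrt{121 + 7569} + 31404\right) - 10421 = \left(\sqrt{7690} + 31404\right) - 10421 = \left(31404 + \sqrt{7690}\right) - 10421 = 20983 + \sqrt{7690}$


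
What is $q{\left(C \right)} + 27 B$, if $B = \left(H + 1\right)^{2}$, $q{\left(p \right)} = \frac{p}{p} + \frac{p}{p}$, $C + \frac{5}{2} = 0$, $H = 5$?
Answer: $974$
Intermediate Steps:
$C = - \frac{5}{2}$ ($C = - \frac{5}{2} + 0 = - \frac{5}{2} \approx -2.5$)
$q{\left(p \right)} = 2$ ($q{\left(p \right)} = 1 + 1 = 2$)
$B = 36$ ($B = \left(5 + 1\right)^{2} = 6^{2} = 36$)
$q{\left(C \right)} + 27 B = 2 + 27 \cdot 36 = 2 + 972 = 974$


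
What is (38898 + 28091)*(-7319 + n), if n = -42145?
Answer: -3313543896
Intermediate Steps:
(38898 + 28091)*(-7319 + n) = (38898 + 28091)*(-7319 - 42145) = 66989*(-49464) = -3313543896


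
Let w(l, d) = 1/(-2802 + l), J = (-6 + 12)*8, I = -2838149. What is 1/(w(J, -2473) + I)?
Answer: -2754/7816262347 ≈ -3.5234e-7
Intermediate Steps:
J = 48 (J = 6*8 = 48)
1/(w(J, -2473) + I) = 1/(1/(-2802 + 48) - 2838149) = 1/(1/(-2754) - 2838149) = 1/(-1/2754 - 2838149) = 1/(-7816262347/2754) = -2754/7816262347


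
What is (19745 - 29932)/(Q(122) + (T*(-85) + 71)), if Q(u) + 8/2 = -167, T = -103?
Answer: -10187/8655 ≈ -1.1770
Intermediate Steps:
Q(u) = -171 (Q(u) = -4 - 167 = -171)
(19745 - 29932)/(Q(122) + (T*(-85) + 71)) = (19745 - 29932)/(-171 + (-103*(-85) + 71)) = -10187/(-171 + (8755 + 71)) = -10187/(-171 + 8826) = -10187/8655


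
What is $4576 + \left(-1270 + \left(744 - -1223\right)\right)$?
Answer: $5273$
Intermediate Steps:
$4576 + \left(-1270 + \left(744 - -1223\right)\right) = 4576 + \left(-1270 + \left(744 + 1223\right)\right) = 4576 + \left(-1270 + 1967\right) = 4576 + 697 = 5273$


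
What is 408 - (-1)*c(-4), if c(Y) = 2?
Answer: 410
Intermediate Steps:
408 - (-1)*c(-4) = 408 - (-1)*2 = 408 - 1*(-2) = 408 + 2 = 410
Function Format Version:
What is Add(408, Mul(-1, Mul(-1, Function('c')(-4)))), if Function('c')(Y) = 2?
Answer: 410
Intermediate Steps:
Add(408, Mul(-1, Mul(-1, Function('c')(-4)))) = Add(408, Mul(-1, Mul(-1, 2))) = Add(408, Mul(-1, -2)) = Add(408, 2) = 410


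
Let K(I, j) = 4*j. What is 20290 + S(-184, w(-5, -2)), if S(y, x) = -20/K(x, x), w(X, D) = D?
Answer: 40585/2 ≈ 20293.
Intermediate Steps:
S(y, x) = -5/x (S(y, x) = -20*1/(4*x) = -5/x)
20290 + S(-184, w(-5, -2)) = 20290 - 5/(-2) = 20290 - 5*(-1/2) = 20290 + 5/2 = 40585/2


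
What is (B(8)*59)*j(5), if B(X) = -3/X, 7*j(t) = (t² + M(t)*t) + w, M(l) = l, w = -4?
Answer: -4071/28 ≈ -145.39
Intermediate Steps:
j(t) = -4/7 + 2*t²/7 (j(t) = ((t² + t*t) - 4)/7 = ((t² + t²) - 4)/7 = (2*t² - 4)/7 = (-4 + 2*t²)/7 = -4/7 + 2*t²/7)
(B(8)*59)*j(5) = (-3/8*59)*(-4/7 + (2/7)*5²) = (-3*⅛*59)*(-4/7 + (2/7)*25) = (-3/8*59)*(-4/7 + 50/7) = -177/8*46/7 = -4071/28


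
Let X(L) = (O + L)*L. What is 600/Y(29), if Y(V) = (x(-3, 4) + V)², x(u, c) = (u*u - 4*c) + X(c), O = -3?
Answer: 150/169 ≈ 0.88757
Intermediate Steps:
X(L) = L*(-3 + L) (X(L) = (-3 + L)*L = L*(-3 + L))
x(u, c) = u² - 4*c + c*(-3 + c) (x(u, c) = (u*u - 4*c) + c*(-3 + c) = (u² - 4*c) + c*(-3 + c) = u² - 4*c + c*(-3 + c))
Y(V) = (-3 + V)² (Y(V) = ((4² + (-3)² - 7*4) + V)² = ((16 + 9 - 28) + V)² = (-3 + V)²)
600/Y(29) = 600/((-3 + 29)²) = 600/(26²) = 600/676 = 600*(1/676) = 150/169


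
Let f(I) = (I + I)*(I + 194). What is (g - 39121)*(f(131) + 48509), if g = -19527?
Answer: -7838833032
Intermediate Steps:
f(I) = 2*I*(194 + I) (f(I) = (2*I)*(194 + I) = 2*I*(194 + I))
(g - 39121)*(f(131) + 48509) = (-19527 - 39121)*(2*131*(194 + 131) + 48509) = -58648*(2*131*325 + 48509) = -58648*(85150 + 48509) = -58648*133659 = -7838833032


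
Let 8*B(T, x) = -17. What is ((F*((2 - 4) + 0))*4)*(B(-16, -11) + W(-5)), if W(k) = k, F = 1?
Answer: 57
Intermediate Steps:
B(T, x) = -17/8 (B(T, x) = (⅛)*(-17) = -17/8)
((F*((2 - 4) + 0))*4)*(B(-16, -11) + W(-5)) = ((1*((2 - 4) + 0))*4)*(-17/8 - 5) = ((1*(-2 + 0))*4)*(-57/8) = ((1*(-2))*4)*(-57/8) = -2*4*(-57/8) = -8*(-57/8) = 57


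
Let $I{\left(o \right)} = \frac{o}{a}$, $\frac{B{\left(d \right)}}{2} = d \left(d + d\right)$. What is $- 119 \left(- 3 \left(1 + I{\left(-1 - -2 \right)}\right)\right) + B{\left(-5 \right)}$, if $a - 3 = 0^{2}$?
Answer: $576$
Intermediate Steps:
$a = 3$ ($a = 3 + 0^{2} = 3 + 0 = 3$)
$B{\left(d \right)} = 4 d^{2}$ ($B{\left(d \right)} = 2 d \left(d + d\right) = 2 d 2 d = 2 \cdot 2 d^{2} = 4 d^{2}$)
$I{\left(o \right)} = \frac{o}{3}$
$- 119 \left(- 3 \left(1 + I{\left(-1 - -2 \right)}\right)\right) + B{\left(-5 \right)} = - 119 \left(- 3 \left(1 + \frac{-1 - -2}{3}\right)\right) + 4 \left(-5\right)^{2} = - 119 \left(- 3 \left(1 + \frac{-1 + 2}{3}\right)\right) + 4 \cdot 25 = - 119 \left(- 3 \left(1 + \frac{1}{3} \cdot 1\right)\right) + 100 = - 119 \left(- 3 \left(1 + \frac{1}{3}\right)\right) + 100 = - 119 \left(\left(-3\right) \frac{4}{3}\right) + 100 = \left(-119\right) \left(-4\right) + 100 = 476 + 100 = 576$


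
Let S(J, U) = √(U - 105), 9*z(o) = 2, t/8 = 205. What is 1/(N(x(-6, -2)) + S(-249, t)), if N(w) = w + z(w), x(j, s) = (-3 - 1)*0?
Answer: -18/124331 + 81*√1535/124331 ≈ 0.025380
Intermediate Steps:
t = 1640 (t = 8*205 = 1640)
z(o) = 2/9 (z(o) = (⅑)*2 = 2/9)
x(j, s) = 0 (x(j, s) = -4*0 = 0)
N(w) = 2/9 + w (N(w) = w + 2/9 = 2/9 + w)
S(J, U) = √(-105 + U)
1/(N(x(-6, -2)) + S(-249, t)) = 1/((2/9 + 0) + √(-105 + 1640)) = 1/(2/9 + √1535)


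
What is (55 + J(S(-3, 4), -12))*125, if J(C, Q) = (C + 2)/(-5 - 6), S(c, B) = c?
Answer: 75750/11 ≈ 6886.4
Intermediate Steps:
J(C, Q) = -2/11 - C/11 (J(C, Q) = (2 + C)/(-11) = (2 + C)*(-1/11) = -2/11 - C/11)
(55 + J(S(-3, 4), -12))*125 = (55 + (-2/11 - 1/11*(-3)))*125 = (55 + (-2/11 + 3/11))*125 = (55 + 1/11)*125 = (606/11)*125 = 75750/11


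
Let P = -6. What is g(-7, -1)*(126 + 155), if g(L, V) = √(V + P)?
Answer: 281*I*√7 ≈ 743.46*I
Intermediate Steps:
g(L, V) = √(-6 + V) (g(L, V) = √(V - 6) = √(-6 + V))
g(-7, -1)*(126 + 155) = √(-6 - 1)*(126 + 155) = √(-7)*281 = (I*√7)*281 = 281*I*√7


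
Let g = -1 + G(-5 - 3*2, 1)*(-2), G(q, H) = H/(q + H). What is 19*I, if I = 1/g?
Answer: -95/4 ≈ -23.750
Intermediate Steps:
G(q, H) = H/(H + q)
g = -4/5 (g = -1 + (1/(1 + (-5 - 3*2)))*(-2) = -1 + (1/(1 + (-5 - 6)))*(-2) = -1 + (1/(1 - 11))*(-2) = -1 + (1/(-10))*(-2) = -1 + (1*(-1/10))*(-2) = -1 - 1/10*(-2) = -1 + 1/5 = -4/5 ≈ -0.80000)
I = -5/4 (I = 1/(-4/5) = -5/4 ≈ -1.2500)
19*I = 19*(-5/4) = -95/4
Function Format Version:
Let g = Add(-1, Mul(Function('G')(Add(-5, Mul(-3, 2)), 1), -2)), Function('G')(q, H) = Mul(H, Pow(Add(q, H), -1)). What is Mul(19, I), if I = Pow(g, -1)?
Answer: Rational(-95, 4) ≈ -23.750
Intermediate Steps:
Function('G')(q, H) = Mul(H, Pow(Add(H, q), -1))
g = Rational(-4, 5) (g = Add(-1, Mul(Mul(1, Pow(Add(1, Add(-5, Mul(-3, 2))), -1)), -2)) = Add(-1, Mul(Mul(1, Pow(Add(1, Add(-5, -6)), -1)), -2)) = Add(-1, Mul(Mul(1, Pow(Add(1, -11), -1)), -2)) = Add(-1, Mul(Mul(1, Pow(-10, -1)), -2)) = Add(-1, Mul(Mul(1, Rational(-1, 10)), -2)) = Add(-1, Mul(Rational(-1, 10), -2)) = Add(-1, Rational(1, 5)) = Rational(-4, 5) ≈ -0.80000)
I = Rational(-5, 4) (I = Pow(Rational(-4, 5), -1) = Rational(-5, 4) ≈ -1.2500)
Mul(19, I) = Mul(19, Rational(-5, 4)) = Rational(-95, 4)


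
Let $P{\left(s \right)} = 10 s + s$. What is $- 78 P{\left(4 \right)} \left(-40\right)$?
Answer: $137280$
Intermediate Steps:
$P{\left(s \right)} = 11 s$
$- 78 P{\left(4 \right)} \left(-40\right) = - 78 \cdot 11 \cdot 4 \left(-40\right) = \left(-78\right) 44 \left(-40\right) = \left(-3432\right) \left(-40\right) = 137280$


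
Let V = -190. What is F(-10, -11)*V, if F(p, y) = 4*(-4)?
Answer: 3040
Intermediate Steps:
F(p, y) = -16
F(-10, -11)*V = -16*(-190) = 3040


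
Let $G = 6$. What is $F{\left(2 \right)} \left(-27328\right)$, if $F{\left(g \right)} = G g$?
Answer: $-327936$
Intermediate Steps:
$F{\left(g \right)} = 6 g$
$F{\left(2 \right)} \left(-27328\right) = 6 \cdot 2 \left(-27328\right) = 12 \left(-27328\right) = -327936$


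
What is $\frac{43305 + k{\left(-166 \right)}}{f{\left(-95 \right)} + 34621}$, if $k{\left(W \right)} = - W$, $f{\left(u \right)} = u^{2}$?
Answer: $\frac{43471}{43646} \approx 0.99599$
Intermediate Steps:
$\frac{43305 + k{\left(-166 \right)}}{f{\left(-95 \right)} + 34621} = \frac{43305 - -166}{\left(-95\right)^{2} + 34621} = \frac{43305 + 166}{9025 + 34621} = \frac{43471}{43646}$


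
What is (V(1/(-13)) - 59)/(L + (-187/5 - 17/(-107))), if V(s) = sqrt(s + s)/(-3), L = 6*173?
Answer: -31565/535406 - 535*I*sqrt(26)/20880834 ≈ -0.058955 - 0.00013064*I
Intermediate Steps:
L = 1038
V(s) = -sqrt(2)*sqrt(s)/3 (V(s) = sqrt(2*s)*(-1/3) = (sqrt(2)*sqrt(s))*(-1/3) = -sqrt(2)*sqrt(s)/3)
(V(1/(-13)) - 59)/(L + (-187/5 - 17/(-107))) = (-sqrt(2)*sqrt(1/(-13))/3 - 59)/(1038 + (-187/5 - 17/(-107))) = (-sqrt(2)*sqrt(-1/13)/3 - 59)/(1038 + (-187*1/5 - 17*(-1/107))) = (-sqrt(2)*I*sqrt(13)/13/3 - 59)/(1038 + (-187/5 + 17/107)) = (-I*sqrt(26)/39 - 59)/(1038 - 19924/535) = (-59 - I*sqrt(26)/39)/(535406/535) = (-59 - I*sqrt(26)/39)*(535/535406) = -31565/535406 - 535*I*sqrt(26)/20880834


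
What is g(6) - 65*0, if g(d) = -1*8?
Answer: -8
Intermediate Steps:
g(d) = -8
g(6) - 65*0 = -8 - 65*0 = -8 + 0 = -8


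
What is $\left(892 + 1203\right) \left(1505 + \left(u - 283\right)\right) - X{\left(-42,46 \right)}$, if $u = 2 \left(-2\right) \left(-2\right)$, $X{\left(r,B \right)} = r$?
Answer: $2576892$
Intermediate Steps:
$u = 8$ ($u = \left(-4\right) \left(-2\right) = 8$)
$\left(892 + 1203\right) \left(1505 + \left(u - 283\right)\right) - X{\left(-42,46 \right)} = \left(892 + 1203\right) \left(1505 + \left(8 - 283\right)\right) - -42 = 2095 \left(1505 + \left(8 - 283\right)\right) + 42 = 2095 \left(1505 - 275\right) + 42 = 2095 \cdot 1230 + 42 = 2576850 + 42 = 2576892$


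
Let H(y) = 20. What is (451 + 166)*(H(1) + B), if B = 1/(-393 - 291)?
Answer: 8439943/684 ≈ 12339.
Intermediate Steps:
B = -1/684 (B = 1/(-684) = -1/684 ≈ -0.0014620)
(451 + 166)*(H(1) + B) = (451 + 166)*(20 - 1/684) = 617*(13679/684) = 8439943/684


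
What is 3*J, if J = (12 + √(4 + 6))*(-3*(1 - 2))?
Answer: 108 + 9*√10 ≈ 136.46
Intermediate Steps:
J = 36 + 3*√10 (J = (12 + √10)*(-3*(-1)) = (12 + √10)*3 = 36 + 3*√10 ≈ 45.487)
3*J = 3*(36 + 3*√10) = 108 + 9*√10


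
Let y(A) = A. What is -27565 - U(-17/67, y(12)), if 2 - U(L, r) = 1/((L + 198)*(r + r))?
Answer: -8765644325/317976 ≈ -27567.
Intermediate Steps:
U(L, r) = 2 - 1/(2*r*(198 + L)) (U(L, r) = 2 - 1/((L + 198)*(r + r)) = 2 - 1/((198 + L)*(2*r)) = 2 - 1/(2*r*(198 + L)))
-27565 - U(-17/67, y(12)) = -27565 - (-1 + 792*12 + 4*(-17/67)*12)/(2*12*(198 - 17/67)) = -27565 - (-1 + 9504 + 4*(-17*1/67)*12)/(2*12*(198 - 17*1/67)) = -27565 - (-1 + 9504 + 4*(-17/67)*12)/(2*12*(198 - 17/67)) = -27565 - (-1 + 9504 - 816/67)/(2*12*13249/67) = -27565 - 67*635885/(2*12*13249*67) = -27565 - 1*635885/317976 = -27565 - 635885/317976 = -8765644325/317976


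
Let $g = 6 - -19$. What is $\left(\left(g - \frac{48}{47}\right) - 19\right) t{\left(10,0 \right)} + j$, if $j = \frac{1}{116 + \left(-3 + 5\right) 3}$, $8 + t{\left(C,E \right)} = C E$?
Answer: $- \frac{228337}{5734} \approx -39.822$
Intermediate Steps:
$g = 25$ ($g = 6 + 19 = 25$)
$t{\left(C,E \right)} = -8 + C E$
$j = \frac{1}{122}$ ($j = \frac{1}{116 + 2 \cdot 3} = \frac{1}{116 + 6} = \frac{1}{122} \approx 0.0081967$)
$\left(\left(g - \frac{48}{47}\right) - 19\right) t{\left(10,0 \right)} + j = \left(\left(25 - \frac{48}{47}\right) - 19\right) \left(-8 + 10 \cdot 0\right) + \frac{1}{122} = \left(\left(25 - \frac{48}{47}\right) - 19\right) \left(-8 + 0\right) + \frac{1}{122} = \left(\left(25 - \frac{48}{47}\right) - 19\right) \left(-8\right) + \frac{1}{122} = \left(\frac{1127}{47} - 19\right) \left(-8\right) + \frac{1}{122} = \frac{234}{47} \left(-8\right) + \frac{1}{122} = - \frac{1872}{47} + \frac{1}{122} = - \frac{228337}{5734}$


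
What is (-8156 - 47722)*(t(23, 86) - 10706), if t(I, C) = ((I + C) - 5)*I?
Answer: 464569692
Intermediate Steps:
t(I, C) = I*(-5 + C + I) (t(I, C) = ((C + I) - 5)*I = (-5 + C + I)*I = I*(-5 + C + I))
(-8156 - 47722)*(t(23, 86) - 10706) = (-8156 - 47722)*(23*(-5 + 86 + 23) - 10706) = -55878*(23*104 - 10706) = -55878*(2392 - 10706) = -55878*(-8314) = 464569692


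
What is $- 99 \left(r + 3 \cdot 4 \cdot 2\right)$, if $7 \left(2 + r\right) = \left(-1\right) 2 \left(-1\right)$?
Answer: $- \frac{15444}{7} \approx -2206.3$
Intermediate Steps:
$r = - \frac{12}{7}$ ($r = -2 + \frac{\left(-1\right) 2 \left(-1\right)}{7} = -2 + \frac{\left(-2\right) \left(-1\right)}{7} = -2 + \frac{1}{7} \cdot 2 = -2 + \frac{2}{7} = - \frac{12}{7} \approx -1.7143$)
$- 99 \left(r + 3 \cdot 4 \cdot 2\right) = - 99 \left(- \frac{12}{7} + 3 \cdot 4 \cdot 2\right) = - 99 \left(- \frac{12}{7} + 12 \cdot 2\right) = - 99 \left(- \frac{12}{7} + 24\right) = \left(-99\right) \frac{156}{7} = - \frac{15444}{7}$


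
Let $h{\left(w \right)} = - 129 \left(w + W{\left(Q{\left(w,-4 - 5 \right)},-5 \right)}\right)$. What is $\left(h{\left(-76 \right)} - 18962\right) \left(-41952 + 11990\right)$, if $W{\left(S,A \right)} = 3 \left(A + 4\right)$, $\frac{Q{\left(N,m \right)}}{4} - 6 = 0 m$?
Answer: $262796702$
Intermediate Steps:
$Q{\left(N,m \right)} = 24$ ($Q{\left(N,m \right)} = 24 + 4 \cdot 0 m = 24 + 4 \cdot 0 = 24 + 0 = 24$)
$W{\left(S,A \right)} = 12 + 3 A$ ($W{\left(S,A \right)} = 3 \left(4 + A\right) = 12 + 3 A$)
$h{\left(w \right)} = 387 - 129 w$ ($h{\left(w \right)} = - 129 \left(w + \left(12 + 3 \left(-5\right)\right)\right) = - 129 \left(w + \left(12 - 15\right)\right) = - 129 \left(w - 3\right) = - 129 \left(-3 + w\right) = 387 - 129 w$)
$\left(h{\left(-76 \right)} - 18962\right) \left(-41952 + 11990\right) = \left(\left(387 - -9804\right) - 18962\right) \left(-41952 + 11990\right) = \left(\left(387 + 9804\right) - 18962\right) \left(-29962\right) = \left(10191 - 18962\right) \left(-29962\right) = \left(-8771\right) \left(-29962\right) = 262796702$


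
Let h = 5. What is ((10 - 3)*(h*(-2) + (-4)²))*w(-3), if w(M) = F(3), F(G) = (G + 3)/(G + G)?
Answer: 42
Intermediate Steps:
F(G) = (3 + G)/(2*G) (F(G) = (3 + G)/((2*G)) = (3 + G)*(1/(2*G)) = (3 + G)/(2*G))
w(M) = 1 (w(M) = (½)*(3 + 3)/3 = (½)*(⅓)*6 = 1)
((10 - 3)*(h*(-2) + (-4)²))*w(-3) = ((10 - 3)*(5*(-2) + (-4)²))*1 = (7*(-10 + 16))*1 = (7*6)*1 = 42*1 = 42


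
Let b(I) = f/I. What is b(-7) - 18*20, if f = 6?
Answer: -2526/7 ≈ -360.86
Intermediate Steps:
b(I) = 6/I
b(-7) - 18*20 = 6/(-7) - 18*20 = 6*(-1/7) - 360 = -6/7 - 360 = -2526/7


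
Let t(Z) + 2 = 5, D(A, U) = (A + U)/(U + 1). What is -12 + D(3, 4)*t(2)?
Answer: -39/5 ≈ -7.8000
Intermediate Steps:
D(A, U) = (A + U)/(1 + U)
t(Z) = 3 (t(Z) = -2 + 5 = 3)
-12 + D(3, 4)*t(2) = -12 + ((3 + 4)/(1 + 4))*3 = -12 + (7/5)*3 = -12 + 21/5 = -39/5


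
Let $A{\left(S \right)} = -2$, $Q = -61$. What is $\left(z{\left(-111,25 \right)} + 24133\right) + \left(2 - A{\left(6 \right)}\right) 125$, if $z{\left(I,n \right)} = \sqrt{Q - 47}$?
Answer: $24633 + 6 i \sqrt{3} \approx 24633.0 + 10.392 i$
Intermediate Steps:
$z{\left(I,n \right)} = 6 i \sqrt{3}$ ($z{\left(I,n \right)} = \sqrt{-61 - 47} = \sqrt{-108} = 6 i \sqrt{3}$)
$\left(z{\left(-111,25 \right)} + 24133\right) + \left(2 - A{\left(6 \right)}\right) 125 = \left(6 i \sqrt{3} + 24133\right) + \left(2 - -2\right) 125 = \left(24133 + 6 i \sqrt{3}\right) + \left(2 + 2\right) 125 = \left(24133 + 6 i \sqrt{3}\right) + 4 \cdot 125 = \left(24133 + 6 i \sqrt{3}\right) + 500 = 24633 + 6 i \sqrt{3}$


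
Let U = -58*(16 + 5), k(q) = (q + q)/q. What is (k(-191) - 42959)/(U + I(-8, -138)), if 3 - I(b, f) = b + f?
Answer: 42957/1069 ≈ 40.184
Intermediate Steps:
k(q) = 2 (k(q) = (2*q)/q = 2)
U = -1218 (U = -58*21 = -1218)
I(b, f) = 3 - b - f (I(b, f) = 3 - (b + f) = 3 + (-b - f) = 3 - b - f)
(k(-191) - 42959)/(U + I(-8, -138)) = (2 - 42959)/(-1218 + (3 - 1*(-8) - 1*(-138))) = -42957/(-1218 + (3 + 8 + 138)) = -42957/(-1218 + 149) = -42957/(-1069) = -42957*(-1/1069) = 42957/1069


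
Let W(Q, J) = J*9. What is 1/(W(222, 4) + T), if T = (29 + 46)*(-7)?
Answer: -1/489 ≈ -0.0020450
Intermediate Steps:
W(Q, J) = 9*J
T = -525 (T = 75*(-7) = -525)
1/(W(222, 4) + T) = 1/(9*4 - 525) = 1/(36 - 525) = 1/(-489) = -1/489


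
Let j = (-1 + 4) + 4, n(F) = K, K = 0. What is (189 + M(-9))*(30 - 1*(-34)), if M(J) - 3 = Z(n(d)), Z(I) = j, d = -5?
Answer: 12736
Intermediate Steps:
n(F) = 0
j = 7 (j = 3 + 4 = 7)
Z(I) = 7
M(J) = 10 (M(J) = 3 + 7 = 10)
(189 + M(-9))*(30 - 1*(-34)) = (189 + 10)*(30 - 1*(-34)) = 199*(30 + 34) = 199*64 = 12736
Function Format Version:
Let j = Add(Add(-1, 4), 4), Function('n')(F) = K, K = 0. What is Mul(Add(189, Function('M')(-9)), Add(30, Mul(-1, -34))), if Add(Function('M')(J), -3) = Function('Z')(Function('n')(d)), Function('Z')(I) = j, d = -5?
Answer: 12736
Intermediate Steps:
Function('n')(F) = 0
j = 7 (j = Add(3, 4) = 7)
Function('Z')(I) = 7
Function('M')(J) = 10 (Function('M')(J) = Add(3, 7) = 10)
Mul(Add(189, Function('M')(-9)), Add(30, Mul(-1, -34))) = Mul(Add(189, 10), Add(30, Mul(-1, -34))) = Mul(199, Add(30, 34)) = Mul(199, 64) = 12736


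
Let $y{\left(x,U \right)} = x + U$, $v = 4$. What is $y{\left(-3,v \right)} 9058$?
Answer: $9058$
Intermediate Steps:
$y{\left(x,U \right)} = U + x$
$y{\left(-3,v \right)} 9058 = \left(4 - 3\right) 9058 = 1 \cdot 9058 = 9058$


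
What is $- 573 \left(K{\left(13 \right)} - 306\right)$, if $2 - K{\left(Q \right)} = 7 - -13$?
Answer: $185652$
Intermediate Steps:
$K{\left(Q \right)} = -18$ ($K{\left(Q \right)} = 2 - \left(7 - -13\right) = 2 - \left(7 + 13\right) = 2 - 20 = -18$)
$- 573 \left(K{\left(13 \right)} - 306\right) = - 573 \left(-18 - 306\right) = \left(-573\right) \left(-324\right) = 185652$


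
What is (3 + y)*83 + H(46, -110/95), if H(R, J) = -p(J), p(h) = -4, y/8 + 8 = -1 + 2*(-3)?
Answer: -9707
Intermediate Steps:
y = -120 (y = -64 + 8*(-1 + 2*(-3)) = -64 + 8*(-1 - 6) = -64 + 8*(-7) = -64 - 56 = -120)
H(R, J) = 4 (H(R, J) = -1*(-4) = 4)
(3 + y)*83 + H(46, -110/95) = (3 - 120)*83 + 4 = -117*83 + 4 = -9711 + 4 = -9707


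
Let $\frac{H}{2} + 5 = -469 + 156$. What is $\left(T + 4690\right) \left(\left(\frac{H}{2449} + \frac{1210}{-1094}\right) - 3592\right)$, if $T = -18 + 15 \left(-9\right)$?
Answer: $- \frac{21839682098481}{1339603} \approx -1.6303 \cdot 10^{7}$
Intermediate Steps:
$H = -636$ ($H = -10 + 2 \left(-469 + 156\right) = -10 + 2 \left(-313\right) = -10 - 626 = -636$)
$T = -153$ ($T = -18 - 135 = -153$)
$\left(T + 4690\right) \left(\left(\frac{H}{2449} + \frac{1210}{-1094}\right) - 3592\right) = \left(-153 + 4690\right) \left(\left(- \frac{636}{2449} + \frac{1210}{-1094}\right) - 3592\right) = 4537 \left(\left(\left(-636\right) \frac{1}{2449} + 1210 \left(- \frac{1}{1094}\right)\right) - 3592\right) = 4537 \left(\left(- \frac{636}{2449} - \frac{605}{547}\right) - 3592\right) = 4537 \left(- \frac{1829537}{1339603} - 3592\right) = 4537 \left(- \frac{4813683513}{1339603}\right) = - \frac{21839682098481}{1339603}$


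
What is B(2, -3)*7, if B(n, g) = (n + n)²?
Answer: 112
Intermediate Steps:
B(n, g) = 4*n² (B(n, g) = (2*n)² = 4*n²)
B(2, -3)*7 = (4*2²)*7 = (4*4)*7 = 16*7 = 112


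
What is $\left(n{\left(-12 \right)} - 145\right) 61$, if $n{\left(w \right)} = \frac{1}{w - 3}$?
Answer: $- \frac{132736}{15} \approx -8849.1$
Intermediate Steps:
$n{\left(w \right)} = \frac{1}{-3 + w}$
$\left(n{\left(-12 \right)} - 145\right) 61 = \left(\frac{1}{-3 - 12} - 145\right) 61 = \left(\frac{1}{-15} - 145\right) 61 = \left(- \frac{1}{15} - 145\right) 61 = \left(- \frac{2176}{15}\right) 61 = - \frac{132736}{15}$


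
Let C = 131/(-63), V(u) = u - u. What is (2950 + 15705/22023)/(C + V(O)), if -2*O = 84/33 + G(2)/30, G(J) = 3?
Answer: -454884885/320557 ≈ -1419.0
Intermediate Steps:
O = -291/220 (O = -(84/33 + 3/30)/2 = -(84*(1/33) + 3*(1/30))/2 = -(28/11 + 1/10)/2 = -1/2*291/110 = -291/220 ≈ -1.3227)
V(u) = 0
C = -131/63 (C = 131*(-1/63) = -131/63 ≈ -2.0794)
(2950 + 15705/22023)/(C + V(O)) = (2950 + 15705/22023)/(-131/63 + 0) = (2950 + 15705*(1/22023))/(-131/63) = (2950 + 1745/2447)*(-63/131) = (7220395/2447)*(-63/131) = -454884885/320557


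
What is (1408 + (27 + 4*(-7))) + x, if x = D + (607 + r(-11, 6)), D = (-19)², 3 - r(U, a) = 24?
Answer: 2354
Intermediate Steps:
r(U, a) = -21 (r(U, a) = 3 - 1*24 = 3 - 24 = -21)
D = 361
x = 947 (x = 361 + (607 - 21) = 361 + 586 = 947)
(1408 + (27 + 4*(-7))) + x = (1408 + (27 + 4*(-7))) + 947 = (1408 + (27 - 28)) + 947 = (1408 - 1) + 947 = 1407 + 947 = 2354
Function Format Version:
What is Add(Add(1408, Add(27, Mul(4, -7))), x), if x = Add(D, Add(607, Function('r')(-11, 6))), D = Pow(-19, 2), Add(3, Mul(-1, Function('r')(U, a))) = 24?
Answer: 2354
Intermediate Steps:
Function('r')(U, a) = -21 (Function('r')(U, a) = Add(3, Mul(-1, 24)) = Add(3, -24) = -21)
D = 361
x = 947 (x = Add(361, Add(607, -21)) = Add(361, 586) = 947)
Add(Add(1408, Add(27, Mul(4, -7))), x) = Add(Add(1408, Add(27, Mul(4, -7))), 947) = Add(Add(1408, Add(27, -28)), 947) = Add(Add(1408, -1), 947) = Add(1407, 947) = 2354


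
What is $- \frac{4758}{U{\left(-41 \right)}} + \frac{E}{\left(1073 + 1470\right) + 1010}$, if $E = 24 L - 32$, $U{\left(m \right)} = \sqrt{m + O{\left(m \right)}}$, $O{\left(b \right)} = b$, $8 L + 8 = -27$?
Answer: $- \frac{137}{3553} + \frac{2379 i \sqrt{82}}{41} \approx -0.038559 + 525.43 i$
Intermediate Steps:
$L = - \frac{35}{8}$ ($L = -1 + \frac{1}{8} \left(-27\right) = -1 - \frac{27}{8} = - \frac{35}{8} \approx -4.375$)
$U{\left(m \right)} = \sqrt{2} \sqrt{m}$ ($U{\left(m \right)} = \sqrt{m + m} = \sqrt{2 m} = \sqrt{2} \sqrt{m}$)
$E = -137$ ($E = 24 \left(- \frac{35}{8}\right) - 32 = -105 - 32 = -137$)
$- \frac{4758}{U{\left(-41 \right)}} + \frac{E}{\left(1073 + 1470\right) + 1010} = - \frac{4758}{\sqrt{2} \sqrt{-41}} - \frac{137}{\left(1073 + 1470\right) + 1010} = - \frac{4758}{\sqrt{2} i \sqrt{41}} - \frac{137}{2543 + 1010} = - \frac{4758}{i \sqrt{82}} - \frac{137}{3553} = - 4758 \left(- \frac{i \sqrt{82}}{82}\right) - \frac{137}{3553} = \frac{2379 i \sqrt{82}}{41} - \frac{137}{3553} = - \frac{137}{3553} + \frac{2379 i \sqrt{82}}{41}$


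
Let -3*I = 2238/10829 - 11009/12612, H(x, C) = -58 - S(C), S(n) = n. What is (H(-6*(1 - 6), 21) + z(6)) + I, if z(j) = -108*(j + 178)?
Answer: -8174353313039/409726044 ≈ -19951.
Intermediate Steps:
H(x, C) = -58 - C
I = 90990805/409726044 (I = -(2238/10829 - 11009/12612)/3 = -⅓*(-90990805/136575348) = 90990805/409726044 ≈ 0.22208)
z(j) = -19224 - 108*j (z(j) = -108*(178 + j) = -19224 - 108*j)
(H(-6*(1 - 6), 21) + z(6)) + I = ((-58 - 1*21) + (-19224 - 108*6)) + 90990805/409726044 = ((-58 - 21) + (-19224 - 648)) + 90990805/409726044 = (-79 - 19872) + 90990805/409726044 = -19951 + 90990805/409726044 = -8174353313039/409726044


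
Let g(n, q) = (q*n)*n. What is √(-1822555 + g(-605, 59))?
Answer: 2*√4943230 ≈ 4446.7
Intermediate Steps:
g(n, q) = q*n² (g(n, q) = (n*q)*n = q*n²)
√(-1822555 + g(-605, 59)) = √(-1822555 + 59*(-605)²) = √(-1822555 + 59*366025) = √(-1822555 + 21595475) = √19772920 = 2*√4943230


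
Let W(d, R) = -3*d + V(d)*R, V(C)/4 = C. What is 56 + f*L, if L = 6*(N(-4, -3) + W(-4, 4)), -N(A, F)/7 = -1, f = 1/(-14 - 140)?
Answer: 4447/77 ≈ 57.753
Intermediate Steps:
f = -1/154 (f = 1/(-154) = -1/154 ≈ -0.0064935)
V(C) = 4*C
N(A, F) = 7 (N(A, F) = -7*(-1) = 7)
W(d, R) = -3*d + 4*R*d (W(d, R) = -3*d + (4*d)*R = -3*d + 4*R*d)
L = -270 (L = 6*(7 - 4*(-3 + 4*4)) = 6*(7 - 4*(-3 + 16)) = 6*(7 - 4*13) = 6*(7 - 52) = 6*(-45) = -270)
56 + f*L = 56 - 1/154*(-270) = 56 + 135/77 = 4447/77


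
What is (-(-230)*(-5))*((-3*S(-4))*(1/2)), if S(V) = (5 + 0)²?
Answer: 43125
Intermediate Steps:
S(V) = 25 (S(V) = 5² = 25)
(-(-230)*(-5))*((-3*S(-4))*(1/2)) = (-(-230)*(-5))*((-3*25)*(1/2)) = (-46*25)*(-75/2) = -(-86250)/2 = -1150*(-75/2) = 43125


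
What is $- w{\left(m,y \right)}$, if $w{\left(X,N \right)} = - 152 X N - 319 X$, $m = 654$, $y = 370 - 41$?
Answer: $32913858$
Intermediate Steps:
$y = 329$ ($y = 370 - 41 = 329$)
$w{\left(X,N \right)} = - 319 X - 152 N X$ ($w{\left(X,N \right)} = - 152 N X - 319 X = - 319 X - 152 N X$)
$- w{\left(m,y \right)} = - \left(-1\right) 654 \left(319 + 152 \cdot 329\right) = - \left(-1\right) 654 \left(319 + 50008\right) = - \left(-1\right) 654 \cdot 50327 = \left(-1\right) \left(-32913858\right) = 32913858$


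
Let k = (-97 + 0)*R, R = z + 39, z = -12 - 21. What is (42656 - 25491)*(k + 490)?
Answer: -1579180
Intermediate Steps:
z = -33
R = 6 (R = -33 + 39 = 6)
k = -582 (k = (-97 + 0)*6 = -97*6 = -582)
(42656 - 25491)*(k + 490) = (42656 - 25491)*(-582 + 490) = 17165*(-92) = -1579180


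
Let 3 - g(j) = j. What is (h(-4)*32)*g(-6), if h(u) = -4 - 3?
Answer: -2016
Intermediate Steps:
g(j) = 3 - j
h(u) = -7
(h(-4)*32)*g(-6) = (-7*32)*(3 - 1*(-6)) = -224*(3 + 6) = -224*9 = -2016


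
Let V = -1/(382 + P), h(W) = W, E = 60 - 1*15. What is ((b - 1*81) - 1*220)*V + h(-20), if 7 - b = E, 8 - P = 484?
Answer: -2219/94 ≈ -23.606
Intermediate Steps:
P = -476 (P = 8 - 1*484 = 8 - 484 = -476)
E = 45 (E = 60 - 15 = 45)
b = -38 (b = 7 - 1*45 = 7 - 45 = -38)
V = 1/94 (V = -1/(382 - 476) = -1/(-94) = -1*(-1/94) = 1/94 ≈ 0.010638)
((b - 1*81) - 1*220)*V + h(-20) = ((-38 - 1*81) - 1*220)*(1/94) - 20 = ((-38 - 81) - 220)*(1/94) - 20 = (-119 - 220)*(1/94) - 20 = -339*1/94 - 20 = -339/94 - 20 = -2219/94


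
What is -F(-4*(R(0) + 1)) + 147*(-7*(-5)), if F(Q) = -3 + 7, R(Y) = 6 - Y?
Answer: 5141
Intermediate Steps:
F(Q) = 4
-F(-4*(R(0) + 1)) + 147*(-7*(-5)) = -1*4 + 147*(-7*(-5)) = -4 + 147*35 = -4 + 5145 = 5141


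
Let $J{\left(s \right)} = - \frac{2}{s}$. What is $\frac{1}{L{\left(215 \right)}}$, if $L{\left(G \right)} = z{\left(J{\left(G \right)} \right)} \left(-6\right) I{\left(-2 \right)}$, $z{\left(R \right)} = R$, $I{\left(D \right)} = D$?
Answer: $- \frac{215}{24} \approx -8.9583$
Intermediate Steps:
$L{\left(G \right)} = - \frac{24}{G}$ ($L{\left(G \right)} = - \frac{2}{G} \left(-6\right) \left(-2\right) = \frac{12}{G} \left(-2\right) = - \frac{24}{G}$)
$\frac{1}{L{\left(215 \right)}} = \frac{1}{\left(-24\right) \frac{1}{215}} = \frac{1}{- \frac{24}{215}} = - \frac{215}{24}$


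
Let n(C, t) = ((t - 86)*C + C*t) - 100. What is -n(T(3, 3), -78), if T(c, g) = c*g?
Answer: 2278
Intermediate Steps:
n(C, t) = -100 + C*t + C*(-86 + t) (n(C, t) = ((-86 + t)*C + C*t) - 100 = (C*(-86 + t) + C*t) - 100 = (C*t + C*(-86 + t)) - 100 = -100 + C*t + C*(-86 + t))
-n(T(3, 3), -78) = -(-100 - 258*3 + 2*(3*3)*(-78)) = -(-100 - 86*9 + 2*9*(-78)) = -(-100 - 774 - 1404) = -1*(-2278) = 2278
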